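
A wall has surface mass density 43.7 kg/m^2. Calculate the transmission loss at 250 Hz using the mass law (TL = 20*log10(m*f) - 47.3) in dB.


Given values:
  m = 43.7 kg/m^2, f = 250 Hz
Formula: TL = 20 * log10(m * f) - 47.3
Compute m * f = 43.7 * 250 = 10925.0
Compute log10(10925.0) = 4.038421
Compute 20 * 4.038421 = 80.7684
TL = 80.7684 - 47.3 = 33.47

33.47 dB


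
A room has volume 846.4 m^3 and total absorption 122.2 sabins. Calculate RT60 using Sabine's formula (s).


Given values:
  V = 846.4 m^3
  A = 122.2 sabins
Formula: RT60 = 0.161 * V / A
Numerator: 0.161 * 846.4 = 136.2704
RT60 = 136.2704 / 122.2 = 1.115

1.115 s


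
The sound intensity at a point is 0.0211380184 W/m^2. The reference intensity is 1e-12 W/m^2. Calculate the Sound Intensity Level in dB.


Given values:
  I = 0.0211380184 W/m^2
  I_ref = 1e-12 W/m^2
Formula: SIL = 10 * log10(I / I_ref)
Compute ratio: I / I_ref = 21138018400
Compute log10: log10(21138018400) = 10.325064
Multiply: SIL = 10 * 10.325064 = 103.25

103.25 dB


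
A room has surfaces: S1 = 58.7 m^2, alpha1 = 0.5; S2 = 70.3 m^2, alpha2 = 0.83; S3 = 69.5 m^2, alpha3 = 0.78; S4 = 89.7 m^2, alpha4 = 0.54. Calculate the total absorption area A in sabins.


Given surfaces:
  Surface 1: 58.7 * 0.5 = 29.35
  Surface 2: 70.3 * 0.83 = 58.349
  Surface 3: 69.5 * 0.78 = 54.21
  Surface 4: 89.7 * 0.54 = 48.438
Formula: A = sum(Si * alpha_i)
A = 29.35 + 58.349 + 54.21 + 48.438
A = 190.35

190.35 sabins


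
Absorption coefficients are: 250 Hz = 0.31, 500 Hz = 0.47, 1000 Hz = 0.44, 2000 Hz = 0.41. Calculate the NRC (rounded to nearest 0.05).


Given values:
  a_250 = 0.31, a_500 = 0.47
  a_1000 = 0.44, a_2000 = 0.41
Formula: NRC = (a250 + a500 + a1000 + a2000) / 4
Sum = 0.31 + 0.47 + 0.44 + 0.41 = 1.63
NRC = 1.63 / 4 = 0.4075
Rounded to nearest 0.05: 0.4

0.4


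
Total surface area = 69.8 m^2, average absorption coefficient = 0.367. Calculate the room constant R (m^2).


Given values:
  S = 69.8 m^2, alpha = 0.367
Formula: R = S * alpha / (1 - alpha)
Numerator: 69.8 * 0.367 = 25.6166
Denominator: 1 - 0.367 = 0.633
R = 25.6166 / 0.633 = 40.47

40.47 m^2


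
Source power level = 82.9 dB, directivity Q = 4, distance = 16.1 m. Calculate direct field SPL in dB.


Given values:
  Lw = 82.9 dB, Q = 4, r = 16.1 m
Formula: SPL = Lw + 10 * log10(Q / (4 * pi * r^2))
Compute 4 * pi * r^2 = 4 * pi * 16.1^2 = 3257.3289
Compute Q / denom = 4 / 3257.3289 = 0.001228
Compute 10 * log10(0.001228) = -29.108
SPL = 82.9 + (-29.108) = 53.79

53.79 dB


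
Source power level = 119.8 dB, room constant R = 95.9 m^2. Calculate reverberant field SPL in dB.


Given values:
  Lw = 119.8 dB, R = 95.9 m^2
Formula: SPL = Lw + 10 * log10(4 / R)
Compute 4 / R = 4 / 95.9 = 0.04171
Compute 10 * log10(0.04171) = -13.7976
SPL = 119.8 + (-13.7976) = 106.0

106.0 dB


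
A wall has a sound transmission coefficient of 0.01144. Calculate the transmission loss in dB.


Given values:
  tau = 0.01144
Formula: TL = 10 * log10(1 / tau)
Compute 1 / tau = 1 / 0.01144 = 87.4126
Compute log10(87.4126) = 1.941574
TL = 10 * 1.941574 = 19.42

19.42 dB


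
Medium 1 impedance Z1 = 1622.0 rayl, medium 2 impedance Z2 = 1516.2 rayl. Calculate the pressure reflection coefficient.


Given values:
  Z1 = 1622.0 rayl, Z2 = 1516.2 rayl
Formula: R = (Z2 - Z1) / (Z2 + Z1)
Numerator: Z2 - Z1 = 1516.2 - 1622.0 = -105.8
Denominator: Z2 + Z1 = 1516.2 + 1622.0 = 3138.2
R = -105.8 / 3138.2 = -0.0337

-0.0337


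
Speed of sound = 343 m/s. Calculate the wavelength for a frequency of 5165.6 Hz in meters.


Given values:
  c = 343 m/s, f = 5165.6 Hz
Formula: lambda = c / f
lambda = 343 / 5165.6
lambda = 0.0664

0.0664 m


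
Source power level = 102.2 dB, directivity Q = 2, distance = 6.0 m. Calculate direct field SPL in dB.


Given values:
  Lw = 102.2 dB, Q = 2, r = 6.0 m
Formula: SPL = Lw + 10 * log10(Q / (4 * pi * r^2))
Compute 4 * pi * r^2 = 4 * pi * 6.0^2 = 452.3893
Compute Q / denom = 2 / 452.3893 = 0.00442097
Compute 10 * log10(0.00442097) = -23.5448
SPL = 102.2 + (-23.5448) = 78.66

78.66 dB


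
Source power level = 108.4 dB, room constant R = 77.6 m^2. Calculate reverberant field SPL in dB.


Given values:
  Lw = 108.4 dB, R = 77.6 m^2
Formula: SPL = Lw + 10 * log10(4 / R)
Compute 4 / R = 4 / 77.6 = 0.051546
Compute 10 * log10(0.051546) = -12.8781
SPL = 108.4 + (-12.8781) = 95.52

95.52 dB


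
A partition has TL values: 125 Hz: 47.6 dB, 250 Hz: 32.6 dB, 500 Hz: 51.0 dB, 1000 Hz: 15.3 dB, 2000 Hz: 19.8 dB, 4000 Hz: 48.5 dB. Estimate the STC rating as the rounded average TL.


Given TL values at each frequency:
  125 Hz: 47.6 dB
  250 Hz: 32.6 dB
  500 Hz: 51.0 dB
  1000 Hz: 15.3 dB
  2000 Hz: 19.8 dB
  4000 Hz: 48.5 dB
Formula: STC ~ round(average of TL values)
Sum = 47.6 + 32.6 + 51.0 + 15.3 + 19.8 + 48.5 = 214.8
Average = 214.8 / 6 = 35.8
Rounded: 36

36


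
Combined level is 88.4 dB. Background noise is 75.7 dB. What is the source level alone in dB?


Given values:
  L_total = 88.4 dB, L_bg = 75.7 dB
Formula: L_source = 10 * log10(10^(L_total/10) - 10^(L_bg/10))
Convert to linear:
  10^(88.4/10) = 691830970.9189
  10^(75.7/10) = 37153522.9097
Difference: 691830970.9189 - 37153522.9097 = 654677448.0092
L_source = 10 * log10(654677448.0092) = 88.16

88.16 dB


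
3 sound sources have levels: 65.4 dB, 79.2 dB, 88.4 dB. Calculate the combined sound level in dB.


Formula: L_total = 10 * log10( sum(10^(Li/10)) )
  Source 1: 10^(65.4/10) = 3467368.5045
  Source 2: 10^(79.2/10) = 83176377.1103
  Source 3: 10^(88.4/10) = 691830970.9189
Sum of linear values = 778474716.5337
L_total = 10 * log10(778474716.5337) = 88.91

88.91 dB


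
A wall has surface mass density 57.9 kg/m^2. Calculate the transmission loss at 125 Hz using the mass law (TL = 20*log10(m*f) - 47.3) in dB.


Given values:
  m = 57.9 kg/m^2, f = 125 Hz
Formula: TL = 20 * log10(m * f) - 47.3
Compute m * f = 57.9 * 125 = 7237.5
Compute log10(7237.5) = 3.859589
Compute 20 * 3.859589 = 77.1918
TL = 77.1918 - 47.3 = 29.89

29.89 dB


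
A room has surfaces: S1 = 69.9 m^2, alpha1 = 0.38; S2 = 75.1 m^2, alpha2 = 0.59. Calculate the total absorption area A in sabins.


Given surfaces:
  Surface 1: 69.9 * 0.38 = 26.562
  Surface 2: 75.1 * 0.59 = 44.309
Formula: A = sum(Si * alpha_i)
A = 26.562 + 44.309
A = 70.87

70.87 sabins


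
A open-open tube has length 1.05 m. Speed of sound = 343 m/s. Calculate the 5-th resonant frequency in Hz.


Given values:
  Tube type: open-open, L = 1.05 m, c = 343 m/s, n = 5
Formula: f_n = n * c / (2 * L)
Compute 2 * L = 2 * 1.05 = 2.1
f = 5 * 343 / 2.1
f = 816.67

816.67 Hz


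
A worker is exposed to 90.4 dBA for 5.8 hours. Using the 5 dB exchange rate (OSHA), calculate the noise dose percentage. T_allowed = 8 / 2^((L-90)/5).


Given values:
  L = 90.4 dBA, T = 5.8 hours
Formula: T_allowed = 8 / 2^((L - 90) / 5)
Compute exponent: (90.4 - 90) / 5 = 0.08
Compute 2^(0.08) = 1.057018
T_allowed = 8 / 1.057018 = 7.568461 hours
Dose = (T / T_allowed) * 100
Dose = (5.8 / 7.568461) * 100 = 76.63

76.63 %


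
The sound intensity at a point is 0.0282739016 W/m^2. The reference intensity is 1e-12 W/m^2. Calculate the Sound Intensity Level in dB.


Given values:
  I = 0.0282739016 W/m^2
  I_ref = 1e-12 W/m^2
Formula: SIL = 10 * log10(I / I_ref)
Compute ratio: I / I_ref = 28273901600
Compute log10: log10(28273901600) = 10.451386
Multiply: SIL = 10 * 10.451386 = 104.51

104.51 dB


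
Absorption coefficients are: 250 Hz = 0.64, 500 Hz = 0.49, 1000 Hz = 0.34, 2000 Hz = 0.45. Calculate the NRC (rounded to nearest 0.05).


Given values:
  a_250 = 0.64, a_500 = 0.49
  a_1000 = 0.34, a_2000 = 0.45
Formula: NRC = (a250 + a500 + a1000 + a2000) / 4
Sum = 0.64 + 0.49 + 0.34 + 0.45 = 1.92
NRC = 1.92 / 4 = 0.48
Rounded to nearest 0.05: 0.5

0.5


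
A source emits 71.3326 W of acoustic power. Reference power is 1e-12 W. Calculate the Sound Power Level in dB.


Given values:
  W = 71.3326 W
  W_ref = 1e-12 W
Formula: SWL = 10 * log10(W / W_ref)
Compute ratio: W / W_ref = 71332600000000
Compute log10: log10(71332600000000) = 13.853288
Multiply: SWL = 10 * 13.853288 = 138.53

138.53 dB


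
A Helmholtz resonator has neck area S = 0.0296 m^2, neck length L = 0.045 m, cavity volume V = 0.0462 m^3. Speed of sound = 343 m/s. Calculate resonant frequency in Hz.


Given values:
  S = 0.0296 m^2, L = 0.045 m, V = 0.0462 m^3, c = 343 m/s
Formula: f = (c / (2*pi)) * sqrt(S / (V * L))
Compute V * L = 0.0462 * 0.045 = 0.002079
Compute S / (V * L) = 0.0296 / 0.002079 = 14.2376
Compute sqrt(14.2376) = 3.773274
Compute c / (2*pi) = 343 / 6.283185 = 54.590148
f = 54.590148 * 3.773274 = 205.98

205.98 Hz


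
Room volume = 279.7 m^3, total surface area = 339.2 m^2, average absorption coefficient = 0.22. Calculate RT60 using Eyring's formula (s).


Given values:
  V = 279.7 m^3, S = 339.2 m^2, alpha = 0.22
Formula: RT60 = 0.161 * V / (-S * ln(1 - alpha))
Compute ln(1 - 0.22) = ln(0.78) = -0.248461
Denominator: -339.2 * -0.248461 = 84.278
Numerator: 0.161 * 279.7 = 45.0317
RT60 = 45.0317 / 84.278 = 0.534

0.534 s


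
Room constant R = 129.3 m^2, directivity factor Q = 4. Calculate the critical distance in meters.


Given values:
  R = 129.3 m^2, Q = 4
Formula: d_c = 0.141 * sqrt(Q * R)
Compute Q * R = 4 * 129.3 = 517.2
Compute sqrt(517.2) = 22.742
d_c = 0.141 * 22.742 = 3.207

3.207 m


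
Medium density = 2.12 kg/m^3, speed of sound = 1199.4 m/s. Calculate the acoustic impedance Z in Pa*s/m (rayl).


Given values:
  rho = 2.12 kg/m^3
  c = 1199.4 m/s
Formula: Z = rho * c
Z = 2.12 * 1199.4
Z = 2542.73

2542.73 rayl


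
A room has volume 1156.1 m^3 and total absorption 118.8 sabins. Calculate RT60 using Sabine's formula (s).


Given values:
  V = 1156.1 m^3
  A = 118.8 sabins
Formula: RT60 = 0.161 * V / A
Numerator: 0.161 * 1156.1 = 186.1321
RT60 = 186.1321 / 118.8 = 1.567

1.567 s


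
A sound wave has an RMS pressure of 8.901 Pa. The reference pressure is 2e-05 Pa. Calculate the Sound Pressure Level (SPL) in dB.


Given values:
  p = 8.901 Pa
  p_ref = 2e-05 Pa
Formula: SPL = 20 * log10(p / p_ref)
Compute ratio: p / p_ref = 8.901 / 2e-05 = 445050
Compute log10: log10(445050) = 5.648409
Multiply: SPL = 20 * 5.648409 = 112.97

112.97 dB


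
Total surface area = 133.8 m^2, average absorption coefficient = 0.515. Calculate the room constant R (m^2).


Given values:
  S = 133.8 m^2, alpha = 0.515
Formula: R = S * alpha / (1 - alpha)
Numerator: 133.8 * 0.515 = 68.907
Denominator: 1 - 0.515 = 0.485
R = 68.907 / 0.485 = 142.08

142.08 m^2


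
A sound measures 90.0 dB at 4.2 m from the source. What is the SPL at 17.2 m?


Given values:
  SPL1 = 90.0 dB, r1 = 4.2 m, r2 = 17.2 m
Formula: SPL2 = SPL1 - 20 * log10(r2 / r1)
Compute ratio: r2 / r1 = 17.2 / 4.2 = 4.0952
Compute log10: log10(4.0952) = 0.612275
Compute drop: 20 * 0.612275 = 12.2455
SPL2 = 90.0 - 12.2455 = 77.75

77.75 dB


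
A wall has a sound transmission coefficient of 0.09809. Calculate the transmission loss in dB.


Given values:
  tau = 0.09809
Formula: TL = 10 * log10(1 / tau)
Compute 1 / tau = 1 / 0.09809 = 10.1947
Compute log10(10.1947) = 1.008374
TL = 10 * 1.008374 = 10.08

10.08 dB


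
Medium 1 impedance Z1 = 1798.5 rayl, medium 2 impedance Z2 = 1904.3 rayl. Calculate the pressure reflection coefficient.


Given values:
  Z1 = 1798.5 rayl, Z2 = 1904.3 rayl
Formula: R = (Z2 - Z1) / (Z2 + Z1)
Numerator: Z2 - Z1 = 1904.3 - 1798.5 = 105.8
Denominator: Z2 + Z1 = 1904.3 + 1798.5 = 3702.8
R = 105.8 / 3702.8 = 0.0286

0.0286


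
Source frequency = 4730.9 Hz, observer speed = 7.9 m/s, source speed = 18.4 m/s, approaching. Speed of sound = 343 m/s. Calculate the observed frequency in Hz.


Given values:
  f_s = 4730.9 Hz, v_o = 7.9 m/s, v_s = 18.4 m/s
  Direction: approaching
Formula: f_o = f_s * (c + v_o) / (c - v_s)
Numerator: c + v_o = 343 + 7.9 = 350.9
Denominator: c - v_s = 343 - 18.4 = 324.6
f_o = 4730.9 * 350.9 / 324.6 = 5114.21

5114.21 Hz


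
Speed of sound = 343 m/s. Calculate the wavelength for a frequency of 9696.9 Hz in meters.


Given values:
  c = 343 m/s, f = 9696.9 Hz
Formula: lambda = c / f
lambda = 343 / 9696.9
lambda = 0.0354

0.0354 m


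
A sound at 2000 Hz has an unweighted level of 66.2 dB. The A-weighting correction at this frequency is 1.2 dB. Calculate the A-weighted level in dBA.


Given values:
  SPL = 66.2 dB
  A-weighting at 2000 Hz = 1.2 dB
Formula: L_A = SPL + A_weight
L_A = 66.2 + (1.2)
L_A = 67.4

67.4 dBA


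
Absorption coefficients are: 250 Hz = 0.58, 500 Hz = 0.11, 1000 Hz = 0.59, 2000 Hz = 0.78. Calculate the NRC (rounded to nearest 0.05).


Given values:
  a_250 = 0.58, a_500 = 0.11
  a_1000 = 0.59, a_2000 = 0.78
Formula: NRC = (a250 + a500 + a1000 + a2000) / 4
Sum = 0.58 + 0.11 + 0.59 + 0.78 = 2.06
NRC = 2.06 / 4 = 0.515
Rounded to nearest 0.05: 0.5

0.5


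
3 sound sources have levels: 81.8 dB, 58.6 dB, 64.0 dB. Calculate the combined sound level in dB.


Formula: L_total = 10 * log10( sum(10^(Li/10)) )
  Source 1: 10^(81.8/10) = 151356124.8436
  Source 2: 10^(58.6/10) = 724435.9601
  Source 3: 10^(64.0/10) = 2511886.4315
Sum of linear values = 154592447.2352
L_total = 10 * log10(154592447.2352) = 81.89

81.89 dB


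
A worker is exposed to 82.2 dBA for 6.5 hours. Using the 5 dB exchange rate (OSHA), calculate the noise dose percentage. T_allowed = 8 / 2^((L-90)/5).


Given values:
  L = 82.2 dBA, T = 6.5 hours
Formula: T_allowed = 8 / 2^((L - 90) / 5)
Compute exponent: (82.2 - 90) / 5 = -1.56
Compute 2^(-1.56) = 0.339151
T_allowed = 8 / 0.339151 = 23.588313 hours
Dose = (T / T_allowed) * 100
Dose = (6.5 / 23.588313) * 100 = 27.56

27.56 %


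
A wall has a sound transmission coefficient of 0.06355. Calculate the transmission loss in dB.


Given values:
  tau = 0.06355
Formula: TL = 10 * log10(1 / tau)
Compute 1 / tau = 1 / 0.06355 = 15.7356
Compute log10(15.7356) = 1.196883
TL = 10 * 1.196883 = 11.97

11.97 dB


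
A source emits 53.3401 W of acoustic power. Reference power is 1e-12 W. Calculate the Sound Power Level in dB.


Given values:
  W = 53.3401 W
  W_ref = 1e-12 W
Formula: SWL = 10 * log10(W / W_ref)
Compute ratio: W / W_ref = 53340100000000
Compute log10: log10(53340100000000) = 13.727054
Multiply: SWL = 10 * 13.727054 = 137.27

137.27 dB


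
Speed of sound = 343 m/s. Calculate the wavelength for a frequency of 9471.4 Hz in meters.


Given values:
  c = 343 m/s, f = 9471.4 Hz
Formula: lambda = c / f
lambda = 343 / 9471.4
lambda = 0.0362

0.0362 m


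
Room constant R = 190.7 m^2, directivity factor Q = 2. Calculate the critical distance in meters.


Given values:
  R = 190.7 m^2, Q = 2
Formula: d_c = 0.141 * sqrt(Q * R)
Compute Q * R = 2 * 190.7 = 381.4
Compute sqrt(381.4) = 19.5295
d_c = 0.141 * 19.5295 = 2.754

2.754 m


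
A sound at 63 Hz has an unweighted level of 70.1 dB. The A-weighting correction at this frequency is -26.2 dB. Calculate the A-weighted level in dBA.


Given values:
  SPL = 70.1 dB
  A-weighting at 63 Hz = -26.2 dB
Formula: L_A = SPL + A_weight
L_A = 70.1 + (-26.2)
L_A = 43.9

43.9 dBA


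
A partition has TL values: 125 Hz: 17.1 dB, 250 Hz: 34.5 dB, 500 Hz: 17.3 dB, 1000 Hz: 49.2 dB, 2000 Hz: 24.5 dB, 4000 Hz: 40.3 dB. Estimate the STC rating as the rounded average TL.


Given TL values at each frequency:
  125 Hz: 17.1 dB
  250 Hz: 34.5 dB
  500 Hz: 17.3 dB
  1000 Hz: 49.2 dB
  2000 Hz: 24.5 dB
  4000 Hz: 40.3 dB
Formula: STC ~ round(average of TL values)
Sum = 17.1 + 34.5 + 17.3 + 49.2 + 24.5 + 40.3 = 182.9
Average = 182.9 / 6 = 30.48
Rounded: 30

30


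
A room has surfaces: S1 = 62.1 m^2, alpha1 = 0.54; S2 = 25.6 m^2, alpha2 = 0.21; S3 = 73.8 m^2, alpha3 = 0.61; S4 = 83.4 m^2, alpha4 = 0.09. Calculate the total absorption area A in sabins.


Given surfaces:
  Surface 1: 62.1 * 0.54 = 33.534
  Surface 2: 25.6 * 0.21 = 5.376
  Surface 3: 73.8 * 0.61 = 45.018
  Surface 4: 83.4 * 0.09 = 7.506
Formula: A = sum(Si * alpha_i)
A = 33.534 + 5.376 + 45.018 + 7.506
A = 91.43

91.43 sabins


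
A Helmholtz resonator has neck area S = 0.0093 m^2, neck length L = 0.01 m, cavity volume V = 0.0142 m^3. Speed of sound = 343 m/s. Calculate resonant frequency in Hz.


Given values:
  S = 0.0093 m^2, L = 0.01 m, V = 0.0142 m^3, c = 343 m/s
Formula: f = (c / (2*pi)) * sqrt(S / (V * L))
Compute V * L = 0.0142 * 0.01 = 0.000142
Compute S / (V * L) = 0.0093 / 0.000142 = 65.493
Compute sqrt(65.493) = 8.092775
Compute c / (2*pi) = 343 / 6.283185 = 54.590148
f = 54.590148 * 8.092775 = 441.79

441.79 Hz


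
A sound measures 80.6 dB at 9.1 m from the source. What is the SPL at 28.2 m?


Given values:
  SPL1 = 80.6 dB, r1 = 9.1 m, r2 = 28.2 m
Formula: SPL2 = SPL1 - 20 * log10(r2 / r1)
Compute ratio: r2 / r1 = 28.2 / 9.1 = 3.0989
Compute log10: log10(3.0989) = 0.491208
Compute drop: 20 * 0.491208 = 9.8242
SPL2 = 80.6 - 9.8242 = 70.78

70.78 dB


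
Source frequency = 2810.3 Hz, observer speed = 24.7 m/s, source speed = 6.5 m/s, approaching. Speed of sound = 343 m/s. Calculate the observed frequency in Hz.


Given values:
  f_s = 2810.3 Hz, v_o = 24.7 m/s, v_s = 6.5 m/s
  Direction: approaching
Formula: f_o = f_s * (c + v_o) / (c - v_s)
Numerator: c + v_o = 343 + 24.7 = 367.7
Denominator: c - v_s = 343 - 6.5 = 336.5
f_o = 2810.3 * 367.7 / 336.5 = 3070.87

3070.87 Hz


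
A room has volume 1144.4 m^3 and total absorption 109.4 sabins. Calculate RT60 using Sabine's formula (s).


Given values:
  V = 1144.4 m^3
  A = 109.4 sabins
Formula: RT60 = 0.161 * V / A
Numerator: 0.161 * 1144.4 = 184.2484
RT60 = 184.2484 / 109.4 = 1.684

1.684 s


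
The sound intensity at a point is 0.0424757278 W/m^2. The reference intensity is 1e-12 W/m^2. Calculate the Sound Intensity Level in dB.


Given values:
  I = 0.0424757278 W/m^2
  I_ref = 1e-12 W/m^2
Formula: SIL = 10 * log10(I / I_ref)
Compute ratio: I / I_ref = 42475727800
Compute log10: log10(42475727800) = 10.628141
Multiply: SIL = 10 * 10.628141 = 106.28

106.28 dB


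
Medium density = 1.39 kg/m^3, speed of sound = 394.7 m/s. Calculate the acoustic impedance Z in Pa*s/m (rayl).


Given values:
  rho = 1.39 kg/m^3
  c = 394.7 m/s
Formula: Z = rho * c
Z = 1.39 * 394.7
Z = 548.63

548.63 rayl


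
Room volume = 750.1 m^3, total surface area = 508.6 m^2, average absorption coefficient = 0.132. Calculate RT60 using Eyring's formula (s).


Given values:
  V = 750.1 m^3, S = 508.6 m^2, alpha = 0.132
Formula: RT60 = 0.161 * V / (-S * ln(1 - alpha))
Compute ln(1 - 0.132) = ln(0.868) = -0.141564
Denominator: -508.6 * -0.141564 = 71.9995
Numerator: 0.161 * 750.1 = 120.7661
RT60 = 120.7661 / 71.9995 = 1.677

1.677 s


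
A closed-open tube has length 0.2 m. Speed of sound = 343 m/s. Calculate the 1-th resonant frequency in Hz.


Given values:
  Tube type: closed-open, L = 0.2 m, c = 343 m/s, n = 1
Formula: f_n = (2n - 1) * c / (4 * L)
Compute 2n - 1 = 2*1 - 1 = 1
Compute 4 * L = 4 * 0.2 = 0.8
f = 1 * 343 / 0.8
f = 428.75

428.75 Hz


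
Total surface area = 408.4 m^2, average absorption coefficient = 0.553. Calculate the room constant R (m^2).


Given values:
  S = 408.4 m^2, alpha = 0.553
Formula: R = S * alpha / (1 - alpha)
Numerator: 408.4 * 0.553 = 225.8452
Denominator: 1 - 0.553 = 0.447
R = 225.8452 / 0.447 = 505.25

505.25 m^2


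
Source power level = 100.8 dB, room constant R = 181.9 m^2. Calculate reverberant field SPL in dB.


Given values:
  Lw = 100.8 dB, R = 181.9 m^2
Formula: SPL = Lw + 10 * log10(4 / R)
Compute 4 / R = 4 / 181.9 = 0.02199
Compute 10 * log10(0.02199) = -16.5777
SPL = 100.8 + (-16.5777) = 84.22

84.22 dB


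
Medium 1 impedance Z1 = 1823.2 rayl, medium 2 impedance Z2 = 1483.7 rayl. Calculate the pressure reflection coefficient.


Given values:
  Z1 = 1823.2 rayl, Z2 = 1483.7 rayl
Formula: R = (Z2 - Z1) / (Z2 + Z1)
Numerator: Z2 - Z1 = 1483.7 - 1823.2 = -339.5
Denominator: Z2 + Z1 = 1483.7 + 1823.2 = 3306.9
R = -339.5 / 3306.9 = -0.1027

-0.1027


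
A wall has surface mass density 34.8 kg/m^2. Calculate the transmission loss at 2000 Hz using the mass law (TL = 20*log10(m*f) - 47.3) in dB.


Given values:
  m = 34.8 kg/m^2, f = 2000 Hz
Formula: TL = 20 * log10(m * f) - 47.3
Compute m * f = 34.8 * 2000 = 69600.0
Compute log10(69600.0) = 4.842609
Compute 20 * 4.842609 = 96.8522
TL = 96.8522 - 47.3 = 49.55

49.55 dB


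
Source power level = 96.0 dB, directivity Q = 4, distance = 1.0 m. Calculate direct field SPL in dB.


Given values:
  Lw = 96.0 dB, Q = 4, r = 1.0 m
Formula: SPL = Lw + 10 * log10(Q / (4 * pi * r^2))
Compute 4 * pi * r^2 = 4 * pi * 1.0^2 = 12.5664
Compute Q / denom = 4 / 12.5664 = 0.31830914
Compute 10 * log10(0.31830914) = -4.9715
SPL = 96.0 + (-4.9715) = 91.03

91.03 dB


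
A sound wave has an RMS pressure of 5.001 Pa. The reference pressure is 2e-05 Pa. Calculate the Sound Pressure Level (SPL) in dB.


Given values:
  p = 5.001 Pa
  p_ref = 2e-05 Pa
Formula: SPL = 20 * log10(p / p_ref)
Compute ratio: p / p_ref = 5.001 / 2e-05 = 250050
Compute log10: log10(250050) = 5.398027
Multiply: SPL = 20 * 5.398027 = 107.96

107.96 dB


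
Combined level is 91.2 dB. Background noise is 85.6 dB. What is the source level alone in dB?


Given values:
  L_total = 91.2 dB, L_bg = 85.6 dB
Formula: L_source = 10 * log10(10^(L_total/10) - 10^(L_bg/10))
Convert to linear:
  10^(91.2/10) = 1318256738.5564
  10^(85.6/10) = 363078054.7701
Difference: 1318256738.5564 - 363078054.7701 = 955178683.7863
L_source = 10 * log10(955178683.7863) = 89.8

89.8 dB


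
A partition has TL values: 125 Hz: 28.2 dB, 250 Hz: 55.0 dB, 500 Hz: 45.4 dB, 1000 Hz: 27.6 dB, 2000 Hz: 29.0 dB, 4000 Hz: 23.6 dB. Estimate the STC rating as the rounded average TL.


Given TL values at each frequency:
  125 Hz: 28.2 dB
  250 Hz: 55.0 dB
  500 Hz: 45.4 dB
  1000 Hz: 27.6 dB
  2000 Hz: 29.0 dB
  4000 Hz: 23.6 dB
Formula: STC ~ round(average of TL values)
Sum = 28.2 + 55.0 + 45.4 + 27.6 + 29.0 + 23.6 = 208.8
Average = 208.8 / 6 = 34.8
Rounded: 35

35


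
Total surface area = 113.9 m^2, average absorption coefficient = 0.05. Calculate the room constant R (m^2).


Given values:
  S = 113.9 m^2, alpha = 0.05
Formula: R = S * alpha / (1 - alpha)
Numerator: 113.9 * 0.05 = 5.695
Denominator: 1 - 0.05 = 0.95
R = 5.695 / 0.95 = 5.99

5.99 m^2


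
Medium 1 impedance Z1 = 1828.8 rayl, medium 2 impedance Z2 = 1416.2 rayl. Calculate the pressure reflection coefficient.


Given values:
  Z1 = 1828.8 rayl, Z2 = 1416.2 rayl
Formula: R = (Z2 - Z1) / (Z2 + Z1)
Numerator: Z2 - Z1 = 1416.2 - 1828.8 = -412.6
Denominator: Z2 + Z1 = 1416.2 + 1828.8 = 3245.0
R = -412.6 / 3245.0 = -0.1271

-0.1271


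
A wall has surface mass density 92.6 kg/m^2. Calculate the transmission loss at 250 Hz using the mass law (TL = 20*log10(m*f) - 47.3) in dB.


Given values:
  m = 92.6 kg/m^2, f = 250 Hz
Formula: TL = 20 * log10(m * f) - 47.3
Compute m * f = 92.6 * 250 = 23150.0
Compute log10(23150.0) = 4.364551
Compute 20 * 4.364551 = 87.291
TL = 87.291 - 47.3 = 39.99

39.99 dB


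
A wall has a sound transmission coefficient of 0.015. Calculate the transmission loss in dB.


Given values:
  tau = 0.015
Formula: TL = 10 * log10(1 / tau)
Compute 1 / tau = 1 / 0.015 = 66.6667
Compute log10(66.6667) = 1.823909
TL = 10 * 1.823909 = 18.24

18.24 dB


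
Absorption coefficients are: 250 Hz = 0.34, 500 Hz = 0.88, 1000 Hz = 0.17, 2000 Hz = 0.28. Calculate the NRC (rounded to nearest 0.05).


Given values:
  a_250 = 0.34, a_500 = 0.88
  a_1000 = 0.17, a_2000 = 0.28
Formula: NRC = (a250 + a500 + a1000 + a2000) / 4
Sum = 0.34 + 0.88 + 0.17 + 0.28 = 1.67
NRC = 1.67 / 4 = 0.4175
Rounded to nearest 0.05: 0.4

0.4


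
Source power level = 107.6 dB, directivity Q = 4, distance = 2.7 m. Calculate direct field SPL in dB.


Given values:
  Lw = 107.6 dB, Q = 4, r = 2.7 m
Formula: SPL = Lw + 10 * log10(Q / (4 * pi * r^2))
Compute 4 * pi * r^2 = 4 * pi * 2.7^2 = 91.6088
Compute Q / denom = 4 / 91.6088 = 0.04366393
Compute 10 * log10(0.04366393) = -13.5988
SPL = 107.6 + (-13.5988) = 94.0

94.0 dB


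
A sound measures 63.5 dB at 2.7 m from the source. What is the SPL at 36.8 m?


Given values:
  SPL1 = 63.5 dB, r1 = 2.7 m, r2 = 36.8 m
Formula: SPL2 = SPL1 - 20 * log10(r2 / r1)
Compute ratio: r2 / r1 = 36.8 / 2.7 = 13.6296
Compute log10: log10(13.6296) = 1.134483
Compute drop: 20 * 1.134483 = 22.6897
SPL2 = 63.5 - 22.6897 = 40.81

40.81 dB


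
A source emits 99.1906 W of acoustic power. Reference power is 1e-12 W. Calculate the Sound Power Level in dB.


Given values:
  W = 99.1906 W
  W_ref = 1e-12 W
Formula: SWL = 10 * log10(W / W_ref)
Compute ratio: W / W_ref = 99190600000000
Compute log10: log10(99190600000000) = 13.996471
Multiply: SWL = 10 * 13.996471 = 139.96

139.96 dB


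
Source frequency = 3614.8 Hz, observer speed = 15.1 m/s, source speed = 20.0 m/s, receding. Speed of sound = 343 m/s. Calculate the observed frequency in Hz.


Given values:
  f_s = 3614.8 Hz, v_o = 15.1 m/s, v_s = 20.0 m/s
  Direction: receding
Formula: f_o = f_s * (c - v_o) / (c + v_s)
Numerator: c - v_o = 343 - 15.1 = 327.9
Denominator: c + v_s = 343 + 20.0 = 363.0
f_o = 3614.8 * 327.9 / 363.0 = 3265.27

3265.27 Hz


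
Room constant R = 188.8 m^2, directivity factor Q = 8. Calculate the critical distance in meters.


Given values:
  R = 188.8 m^2, Q = 8
Formula: d_c = 0.141 * sqrt(Q * R)
Compute Q * R = 8 * 188.8 = 1510.4
Compute sqrt(1510.4) = 38.8639
d_c = 0.141 * 38.8639 = 5.48

5.48 m


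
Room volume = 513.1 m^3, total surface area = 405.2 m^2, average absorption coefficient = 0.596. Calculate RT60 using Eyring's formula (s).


Given values:
  V = 513.1 m^3, S = 405.2 m^2, alpha = 0.596
Formula: RT60 = 0.161 * V / (-S * ln(1 - alpha))
Compute ln(1 - 0.596) = ln(0.404) = -0.90634
Denominator: -405.2 * -0.90634 = 367.249
Numerator: 0.161 * 513.1 = 82.6091
RT60 = 82.6091 / 367.249 = 0.225

0.225 s


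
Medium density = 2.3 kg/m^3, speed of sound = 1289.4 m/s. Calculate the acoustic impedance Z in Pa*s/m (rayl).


Given values:
  rho = 2.3 kg/m^3
  c = 1289.4 m/s
Formula: Z = rho * c
Z = 2.3 * 1289.4
Z = 2965.62

2965.62 rayl


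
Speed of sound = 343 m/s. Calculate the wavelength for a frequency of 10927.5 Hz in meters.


Given values:
  c = 343 m/s, f = 10927.5 Hz
Formula: lambda = c / f
lambda = 343 / 10927.5
lambda = 0.0314

0.0314 m


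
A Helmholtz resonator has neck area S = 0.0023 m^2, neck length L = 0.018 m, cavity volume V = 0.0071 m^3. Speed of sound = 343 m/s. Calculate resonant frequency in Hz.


Given values:
  S = 0.0023 m^2, L = 0.018 m, V = 0.0071 m^3, c = 343 m/s
Formula: f = (c / (2*pi)) * sqrt(S / (V * L))
Compute V * L = 0.0071 * 0.018 = 0.0001278
Compute S / (V * L) = 0.0023 / 0.0001278 = 17.9969
Compute sqrt(17.9969) = 4.242275
Compute c / (2*pi) = 343 / 6.283185 = 54.590148
f = 54.590148 * 4.242275 = 231.59

231.59 Hz


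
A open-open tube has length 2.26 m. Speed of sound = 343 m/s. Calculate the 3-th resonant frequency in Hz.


Given values:
  Tube type: open-open, L = 2.26 m, c = 343 m/s, n = 3
Formula: f_n = n * c / (2 * L)
Compute 2 * L = 2 * 2.26 = 4.52
f = 3 * 343 / 4.52
f = 227.65

227.65 Hz


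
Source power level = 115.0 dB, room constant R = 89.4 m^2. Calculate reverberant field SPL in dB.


Given values:
  Lw = 115.0 dB, R = 89.4 m^2
Formula: SPL = Lw + 10 * log10(4 / R)
Compute 4 / R = 4 / 89.4 = 0.044743
Compute 10 * log10(0.044743) = -13.4927
SPL = 115.0 + (-13.4927) = 101.51

101.51 dB


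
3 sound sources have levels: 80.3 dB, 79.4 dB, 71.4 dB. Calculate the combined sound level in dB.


Formula: L_total = 10 * log10( sum(10^(Li/10)) )
  Source 1: 10^(80.3/10) = 107151930.5238
  Source 2: 10^(79.4/10) = 87096358.9956
  Source 3: 10^(71.4/10) = 13803842.646
Sum of linear values = 208052132.1654
L_total = 10 * log10(208052132.1654) = 83.18

83.18 dB


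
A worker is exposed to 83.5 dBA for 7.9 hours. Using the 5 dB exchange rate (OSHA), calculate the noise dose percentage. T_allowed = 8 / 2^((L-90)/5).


Given values:
  L = 83.5 dBA, T = 7.9 hours
Formula: T_allowed = 8 / 2^((L - 90) / 5)
Compute exponent: (83.5 - 90) / 5 = -1.3
Compute 2^(-1.3) = 0.406126
T_allowed = 8 / 0.406126 = 19.69832 hours
Dose = (T / T_allowed) * 100
Dose = (7.9 / 19.69832) * 100 = 40.1

40.1 %


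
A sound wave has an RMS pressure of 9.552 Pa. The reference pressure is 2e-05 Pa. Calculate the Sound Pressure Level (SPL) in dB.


Given values:
  p = 9.552 Pa
  p_ref = 2e-05 Pa
Formula: SPL = 20 * log10(p / p_ref)
Compute ratio: p / p_ref = 9.552 / 2e-05 = 477600
Compute log10: log10(477600) = 5.679064
Multiply: SPL = 20 * 5.679064 = 113.58

113.58 dB


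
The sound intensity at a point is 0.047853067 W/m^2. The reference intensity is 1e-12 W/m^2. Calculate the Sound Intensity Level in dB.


Given values:
  I = 0.047853067 W/m^2
  I_ref = 1e-12 W/m^2
Formula: SIL = 10 * log10(I / I_ref)
Compute ratio: I / I_ref = 47853067000
Compute log10: log10(47853067000) = 10.67991
Multiply: SIL = 10 * 10.67991 = 106.8

106.8 dB


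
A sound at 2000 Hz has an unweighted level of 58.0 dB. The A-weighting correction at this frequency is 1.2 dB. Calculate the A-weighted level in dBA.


Given values:
  SPL = 58.0 dB
  A-weighting at 2000 Hz = 1.2 dB
Formula: L_A = SPL + A_weight
L_A = 58.0 + (1.2)
L_A = 59.2

59.2 dBA


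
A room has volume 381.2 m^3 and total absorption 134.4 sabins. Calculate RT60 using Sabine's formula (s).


Given values:
  V = 381.2 m^3
  A = 134.4 sabins
Formula: RT60 = 0.161 * V / A
Numerator: 0.161 * 381.2 = 61.3732
RT60 = 61.3732 / 134.4 = 0.457

0.457 s


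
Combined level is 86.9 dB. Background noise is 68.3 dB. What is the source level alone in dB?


Given values:
  L_total = 86.9 dB, L_bg = 68.3 dB
Formula: L_source = 10 * log10(10^(L_total/10) - 10^(L_bg/10))
Convert to linear:
  10^(86.9/10) = 489778819.3684
  10^(68.3/10) = 6760829.7539
Difference: 489778819.3684 - 6760829.7539 = 483017989.6145
L_source = 10 * log10(483017989.6145) = 86.84

86.84 dB


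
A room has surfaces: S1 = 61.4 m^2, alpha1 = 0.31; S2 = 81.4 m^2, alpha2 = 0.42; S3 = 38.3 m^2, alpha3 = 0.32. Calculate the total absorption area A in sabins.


Given surfaces:
  Surface 1: 61.4 * 0.31 = 19.034
  Surface 2: 81.4 * 0.42 = 34.188
  Surface 3: 38.3 * 0.32 = 12.256
Formula: A = sum(Si * alpha_i)
A = 19.034 + 34.188 + 12.256
A = 65.48

65.48 sabins


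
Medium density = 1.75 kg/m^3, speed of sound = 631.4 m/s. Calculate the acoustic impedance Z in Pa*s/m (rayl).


Given values:
  rho = 1.75 kg/m^3
  c = 631.4 m/s
Formula: Z = rho * c
Z = 1.75 * 631.4
Z = 1104.95

1104.95 rayl


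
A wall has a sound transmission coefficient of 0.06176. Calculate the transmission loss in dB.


Given values:
  tau = 0.06176
Formula: TL = 10 * log10(1 / tau)
Compute 1 / tau = 1 / 0.06176 = 16.1917
Compute log10(16.1917) = 1.209292
TL = 10 * 1.209292 = 12.09

12.09 dB


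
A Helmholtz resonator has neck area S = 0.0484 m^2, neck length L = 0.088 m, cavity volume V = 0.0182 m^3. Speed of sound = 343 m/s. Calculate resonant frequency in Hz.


Given values:
  S = 0.0484 m^2, L = 0.088 m, V = 0.0182 m^3, c = 343 m/s
Formula: f = (c / (2*pi)) * sqrt(S / (V * L))
Compute V * L = 0.0182 * 0.088 = 0.0016016
Compute S / (V * L) = 0.0484 / 0.0016016 = 30.2198
Compute sqrt(30.2198) = 5.497254
Compute c / (2*pi) = 343 / 6.283185 = 54.590148
f = 54.590148 * 5.497254 = 300.1

300.1 Hz


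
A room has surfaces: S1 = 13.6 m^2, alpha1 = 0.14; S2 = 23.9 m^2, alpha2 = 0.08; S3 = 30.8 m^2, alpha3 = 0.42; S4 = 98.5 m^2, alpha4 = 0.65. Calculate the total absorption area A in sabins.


Given surfaces:
  Surface 1: 13.6 * 0.14 = 1.904
  Surface 2: 23.9 * 0.08 = 1.912
  Surface 3: 30.8 * 0.42 = 12.936
  Surface 4: 98.5 * 0.65 = 64.025
Formula: A = sum(Si * alpha_i)
A = 1.904 + 1.912 + 12.936 + 64.025
A = 80.78

80.78 sabins


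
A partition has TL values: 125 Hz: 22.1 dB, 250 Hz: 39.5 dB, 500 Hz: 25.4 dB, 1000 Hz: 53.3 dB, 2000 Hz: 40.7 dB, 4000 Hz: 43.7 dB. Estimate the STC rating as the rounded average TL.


Given TL values at each frequency:
  125 Hz: 22.1 dB
  250 Hz: 39.5 dB
  500 Hz: 25.4 dB
  1000 Hz: 53.3 dB
  2000 Hz: 40.7 dB
  4000 Hz: 43.7 dB
Formula: STC ~ round(average of TL values)
Sum = 22.1 + 39.5 + 25.4 + 53.3 + 40.7 + 43.7 = 224.7
Average = 224.7 / 6 = 37.45
Rounded: 37

37


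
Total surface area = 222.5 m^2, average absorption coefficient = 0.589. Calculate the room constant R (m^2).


Given values:
  S = 222.5 m^2, alpha = 0.589
Formula: R = S * alpha / (1 - alpha)
Numerator: 222.5 * 0.589 = 131.0525
Denominator: 1 - 0.589 = 0.411
R = 131.0525 / 0.411 = 318.86

318.86 m^2


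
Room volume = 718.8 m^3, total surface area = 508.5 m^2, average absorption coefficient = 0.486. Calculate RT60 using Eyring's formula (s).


Given values:
  V = 718.8 m^3, S = 508.5 m^2, alpha = 0.486
Formula: RT60 = 0.161 * V / (-S * ln(1 - alpha))
Compute ln(1 - 0.486) = ln(0.514) = -0.665532
Denominator: -508.5 * -0.665532 = 338.423
Numerator: 0.161 * 718.8 = 115.7268
RT60 = 115.7268 / 338.423 = 0.342

0.342 s


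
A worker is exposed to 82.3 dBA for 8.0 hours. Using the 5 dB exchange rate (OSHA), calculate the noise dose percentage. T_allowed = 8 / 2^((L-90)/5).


Given values:
  L = 82.3 dBA, T = 8.0 hours
Formula: T_allowed = 8 / 2^((L - 90) / 5)
Compute exponent: (82.3 - 90) / 5 = -1.54
Compute 2^(-1.54) = 0.343885
T_allowed = 8 / 0.343885 = 23.263591 hours
Dose = (T / T_allowed) * 100
Dose = (8.0 / 23.263591) * 100 = 34.39

34.39 %


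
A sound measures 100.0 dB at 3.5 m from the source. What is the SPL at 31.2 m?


Given values:
  SPL1 = 100.0 dB, r1 = 3.5 m, r2 = 31.2 m
Formula: SPL2 = SPL1 - 20 * log10(r2 / r1)
Compute ratio: r2 / r1 = 31.2 / 3.5 = 8.9143
Compute log10: log10(8.9143) = 0.950087
Compute drop: 20 * 0.950087 = 19.0017
SPL2 = 100.0 - 19.0017 = 81.0

81.0 dB


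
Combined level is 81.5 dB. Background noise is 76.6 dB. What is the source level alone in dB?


Given values:
  L_total = 81.5 dB, L_bg = 76.6 dB
Formula: L_source = 10 * log10(10^(L_total/10) - 10^(L_bg/10))
Convert to linear:
  10^(81.5/10) = 141253754.4623
  10^(76.6/10) = 45708818.9615
Difference: 141253754.4623 - 45708818.9615 = 95544935.5008
L_source = 10 * log10(95544935.5008) = 79.8

79.8 dB


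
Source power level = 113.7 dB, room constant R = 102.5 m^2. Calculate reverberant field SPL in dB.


Given values:
  Lw = 113.7 dB, R = 102.5 m^2
Formula: SPL = Lw + 10 * log10(4 / R)
Compute 4 / R = 4 / 102.5 = 0.039024
Compute 10 * log10(0.039024) = -14.0867
SPL = 113.7 + (-14.0867) = 99.61

99.61 dB


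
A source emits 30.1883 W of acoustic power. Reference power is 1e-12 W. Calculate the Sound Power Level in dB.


Given values:
  W = 30.1883 W
  W_ref = 1e-12 W
Formula: SWL = 10 * log10(W / W_ref)
Compute ratio: W / W_ref = 30188300000000
Compute log10: log10(30188300000000) = 13.479839
Multiply: SWL = 10 * 13.479839 = 134.8

134.8 dB


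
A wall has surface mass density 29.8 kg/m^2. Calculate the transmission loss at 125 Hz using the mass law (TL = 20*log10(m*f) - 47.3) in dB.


Given values:
  m = 29.8 kg/m^2, f = 125 Hz
Formula: TL = 20 * log10(m * f) - 47.3
Compute m * f = 29.8 * 125 = 3725.0
Compute log10(3725.0) = 3.571126
Compute 20 * 3.571126 = 71.4225
TL = 71.4225 - 47.3 = 24.12

24.12 dB


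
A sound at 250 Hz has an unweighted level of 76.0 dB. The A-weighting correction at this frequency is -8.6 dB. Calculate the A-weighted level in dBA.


Given values:
  SPL = 76.0 dB
  A-weighting at 250 Hz = -8.6 dB
Formula: L_A = SPL + A_weight
L_A = 76.0 + (-8.6)
L_A = 67.4

67.4 dBA


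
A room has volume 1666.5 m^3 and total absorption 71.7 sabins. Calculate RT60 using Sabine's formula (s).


Given values:
  V = 1666.5 m^3
  A = 71.7 sabins
Formula: RT60 = 0.161 * V / A
Numerator: 0.161 * 1666.5 = 268.3065
RT60 = 268.3065 / 71.7 = 3.742

3.742 s


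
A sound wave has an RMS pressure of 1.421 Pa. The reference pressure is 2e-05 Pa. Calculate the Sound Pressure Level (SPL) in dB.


Given values:
  p = 1.421 Pa
  p_ref = 2e-05 Pa
Formula: SPL = 20 * log10(p / p_ref)
Compute ratio: p / p_ref = 1.421 / 2e-05 = 71050
Compute log10: log10(71050) = 4.851564
Multiply: SPL = 20 * 4.851564 = 97.03

97.03 dB


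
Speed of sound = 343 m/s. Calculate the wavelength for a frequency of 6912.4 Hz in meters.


Given values:
  c = 343 m/s, f = 6912.4 Hz
Formula: lambda = c / f
lambda = 343 / 6912.4
lambda = 0.0496

0.0496 m


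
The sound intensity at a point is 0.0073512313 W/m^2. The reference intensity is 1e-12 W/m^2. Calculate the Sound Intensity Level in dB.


Given values:
  I = 0.0073512313 W/m^2
  I_ref = 1e-12 W/m^2
Formula: SIL = 10 * log10(I / I_ref)
Compute ratio: I / I_ref = 7351231300
Compute log10: log10(7351231300) = 9.86636
Multiply: SIL = 10 * 9.86636 = 98.66

98.66 dB


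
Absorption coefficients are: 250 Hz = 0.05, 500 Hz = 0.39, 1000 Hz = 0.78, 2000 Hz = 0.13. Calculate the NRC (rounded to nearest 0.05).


Given values:
  a_250 = 0.05, a_500 = 0.39
  a_1000 = 0.78, a_2000 = 0.13
Formula: NRC = (a250 + a500 + a1000 + a2000) / 4
Sum = 0.05 + 0.39 + 0.78 + 0.13 = 1.35
NRC = 1.35 / 4 = 0.3375
Rounded to nearest 0.05: 0.35

0.35


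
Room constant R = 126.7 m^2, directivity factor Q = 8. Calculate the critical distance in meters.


Given values:
  R = 126.7 m^2, Q = 8
Formula: d_c = 0.141 * sqrt(Q * R)
Compute Q * R = 8 * 126.7 = 1013.6
Compute sqrt(1013.6) = 31.8371
d_c = 0.141 * 31.8371 = 4.489

4.489 m


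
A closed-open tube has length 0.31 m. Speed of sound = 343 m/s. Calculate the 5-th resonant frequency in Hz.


Given values:
  Tube type: closed-open, L = 0.31 m, c = 343 m/s, n = 5
Formula: f_n = (2n - 1) * c / (4 * L)
Compute 2n - 1 = 2*5 - 1 = 9
Compute 4 * L = 4 * 0.31 = 1.24
f = 9 * 343 / 1.24
f = 2489.52

2489.52 Hz


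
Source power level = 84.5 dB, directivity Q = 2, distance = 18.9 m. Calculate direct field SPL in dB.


Given values:
  Lw = 84.5 dB, Q = 2, r = 18.9 m
Formula: SPL = Lw + 10 * log10(Q / (4 * pi * r^2))
Compute 4 * pi * r^2 = 4 * pi * 18.9^2 = 4488.8332
Compute Q / denom = 2 / 4488.8332 = 0.00044555
Compute 10 * log10(0.00044555) = -33.511
SPL = 84.5 + (-33.511) = 50.99

50.99 dB


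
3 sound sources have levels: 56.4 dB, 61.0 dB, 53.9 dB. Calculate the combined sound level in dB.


Formula: L_total = 10 * log10( sum(10^(Li/10)) )
  Source 1: 10^(56.4/10) = 436515.8322
  Source 2: 10^(61.0/10) = 1258925.4118
  Source 3: 10^(53.9/10) = 245470.8916
Sum of linear values = 1940912.1356
L_total = 10 * log10(1940912.1356) = 62.88

62.88 dB


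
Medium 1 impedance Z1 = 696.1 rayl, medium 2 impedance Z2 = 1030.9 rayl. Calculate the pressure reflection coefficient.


Given values:
  Z1 = 696.1 rayl, Z2 = 1030.9 rayl
Formula: R = (Z2 - Z1) / (Z2 + Z1)
Numerator: Z2 - Z1 = 1030.9 - 696.1 = 334.8
Denominator: Z2 + Z1 = 1030.9 + 696.1 = 1727.0
R = 334.8 / 1727.0 = 0.1939

0.1939


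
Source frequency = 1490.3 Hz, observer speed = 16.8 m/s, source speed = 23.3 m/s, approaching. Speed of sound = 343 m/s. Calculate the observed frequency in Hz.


Given values:
  f_s = 1490.3 Hz, v_o = 16.8 m/s, v_s = 23.3 m/s
  Direction: approaching
Formula: f_o = f_s * (c + v_o) / (c - v_s)
Numerator: c + v_o = 343 + 16.8 = 359.8
Denominator: c - v_s = 343 - 23.3 = 319.7
f_o = 1490.3 * 359.8 / 319.7 = 1677.23

1677.23 Hz


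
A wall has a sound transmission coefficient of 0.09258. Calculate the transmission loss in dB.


Given values:
  tau = 0.09258
Formula: TL = 10 * log10(1 / tau)
Compute 1 / tau = 1 / 0.09258 = 10.8015
Compute log10(10.8015) = 1.033484
TL = 10 * 1.033484 = 10.33

10.33 dB


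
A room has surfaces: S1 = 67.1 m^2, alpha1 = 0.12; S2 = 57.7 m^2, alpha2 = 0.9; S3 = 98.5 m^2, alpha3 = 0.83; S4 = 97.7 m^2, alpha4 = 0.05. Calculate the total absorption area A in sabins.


Given surfaces:
  Surface 1: 67.1 * 0.12 = 8.052
  Surface 2: 57.7 * 0.9 = 51.93
  Surface 3: 98.5 * 0.83 = 81.755
  Surface 4: 97.7 * 0.05 = 4.885
Formula: A = sum(Si * alpha_i)
A = 8.052 + 51.93 + 81.755 + 4.885
A = 146.62

146.62 sabins
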